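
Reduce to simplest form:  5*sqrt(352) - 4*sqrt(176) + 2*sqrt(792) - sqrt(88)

5*sqrt(352) = 20*sqrt(22); 4*sqrt(176) = 16*sqrt(11); 2*sqrt(792) = 12*sqrt(22); sqrt(88) = 2*sqrt(22)

-16*sqrt(11) + 30*sqrt(22)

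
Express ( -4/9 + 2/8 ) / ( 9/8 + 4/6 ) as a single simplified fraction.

-14/129

Numerator: -4/9 + 2/8 = -7/36
Denominator: 9/8 + 4/6 = 43/24
Divide: (-7/36) · (24/43) = -14/129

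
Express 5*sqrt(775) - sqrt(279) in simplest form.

22*sqrt(31)

5*sqrt(775) = 25*sqrt(31); sqrt(279) = 3*sqrt(31)
Combine: (25 - 3)·sqrt(31) = 22*sqrt(31)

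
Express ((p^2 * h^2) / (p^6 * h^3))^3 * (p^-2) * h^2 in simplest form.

1/(h*p^14)

Inside the bracket: (p^-4) * (h^-1)
Raise to the power 3: (p^-12) * (h^-3)
Multiply by (p^-2) * h^2: add exponents.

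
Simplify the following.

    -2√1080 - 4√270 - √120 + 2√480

-18*√30

2√1080 = 12*√30; 4√270 = 12*√30; √120 = 2*√30; 2√480 = 8*√30
Combine: (-12 - 12 - 2 + 8)·√30 = -18*√30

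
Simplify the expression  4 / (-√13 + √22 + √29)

(-38*√13 + 6*√29 + 20*√22 + 2*√8294)/277

Group as (√22 + √29) - √13; multiply by (√22 + √29) + √13, then rationalise the remaining surd.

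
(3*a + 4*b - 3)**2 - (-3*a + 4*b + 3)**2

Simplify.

48*b*(a - 1)

Only the odd-power cross terms survive.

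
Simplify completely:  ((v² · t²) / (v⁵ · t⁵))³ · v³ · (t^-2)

1/(t^11*v⁶)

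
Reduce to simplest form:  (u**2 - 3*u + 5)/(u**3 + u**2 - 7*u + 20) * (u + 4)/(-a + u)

Factor: u**3 + u**2 - 7*u + 20 = (u + 4)*(u**2 - 3*u + 5)
Cancel the common factors (u**2 - 3*u + 5), (u + 4).

1/(-a + u)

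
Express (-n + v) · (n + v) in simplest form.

-n² + v²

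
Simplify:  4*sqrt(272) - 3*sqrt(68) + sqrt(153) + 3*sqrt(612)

31*sqrt(17)

4*sqrt(272) = 16*sqrt(17); 3*sqrt(68) = 6*sqrt(17); sqrt(153) = 3*sqrt(17); 3*sqrt(612) = 18*sqrt(17)
Combine: (16 - 6 + 3 + 18)·sqrt(17) = 31*sqrt(17)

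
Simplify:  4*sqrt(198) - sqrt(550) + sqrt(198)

4*sqrt(198) = 12*sqrt(22); sqrt(550) = 5*sqrt(22); sqrt(198) = 3*sqrt(22)
Combine: (12 - 5 + 3)·sqrt(22) = 10*sqrt(22)

10*sqrt(22)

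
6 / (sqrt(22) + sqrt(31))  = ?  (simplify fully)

(-2*sqrt(22) + 2*sqrt(31))/3

Multiply numerator and denominator by -sqrt(22) + sqrt(31).
Denominator becomes 9; numerator becomes -6*sqrt(22) + 6*sqrt(31).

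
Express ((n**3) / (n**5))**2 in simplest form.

n**(-4)

Inside the bracket: (n**-2)
Raise to the power 2: (n**-4)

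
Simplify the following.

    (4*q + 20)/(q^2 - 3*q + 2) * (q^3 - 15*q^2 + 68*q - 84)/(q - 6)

Factor: 4*q + 20 = 4*(q + 5);  q^2 - 3*q + 2 = (q - 2)*(q - 1);  q^3 - 15*q^2 + 68*q - 84 = (q - 7)*(q - 2)*(q - 6)
Cancel the common factors (q - 2), (q - 6).

(4*q^2 - 8*q - 140)/(q - 1)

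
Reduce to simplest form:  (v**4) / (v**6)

v**(-2)

Quotient: (v**-2)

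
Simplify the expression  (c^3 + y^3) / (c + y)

Apply the sum-of-cubes factorisation and cancel (c + y).

c^2 - c*y + y^2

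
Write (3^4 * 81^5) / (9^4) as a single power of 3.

3^4 = 3^4; 81^5 = 3^20; 9^4 = 3^8
Combine exponents: 3^16

3^16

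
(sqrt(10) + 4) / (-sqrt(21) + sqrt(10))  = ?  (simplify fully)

(-4*sqrt(21) - sqrt(210) - 4*sqrt(10) - 10)/11

Multiply numerator and denominator by sqrt(10) + sqrt(21).
Denominator becomes -11; numerator becomes 10 + 4*sqrt(10) + sqrt(210) + 4*sqrt(21).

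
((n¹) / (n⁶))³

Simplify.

n^(-15)

Inside the bracket: (n^-5)
Raise to the power 3: (n^-15)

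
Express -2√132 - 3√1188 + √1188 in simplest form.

2√132 = 4*√33; 3√1188 = 18*√33; √1188 = 6*√33
Combine: (-4 - 18 + 6)·√33 = -16*√33

-16*√33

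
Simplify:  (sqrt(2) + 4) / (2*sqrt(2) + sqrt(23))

(-8*sqrt(2) - 4 + sqrt(46) + 4*sqrt(23))/15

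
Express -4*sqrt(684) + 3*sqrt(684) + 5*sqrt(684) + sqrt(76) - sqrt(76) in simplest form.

4*sqrt(684) = 24*sqrt(19); 3*sqrt(684) = 18*sqrt(19); 5*sqrt(684) = 30*sqrt(19); sqrt(76) = 2*sqrt(19); sqrt(76) = 2*sqrt(19)
Combine: (-24 + 18 + 30 + 2 - 2)·sqrt(19) = 24*sqrt(19)

24*sqrt(19)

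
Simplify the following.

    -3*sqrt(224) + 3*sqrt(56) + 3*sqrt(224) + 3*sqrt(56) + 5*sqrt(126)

3*sqrt(224) = 12*sqrt(14); 3*sqrt(56) = 6*sqrt(14); 3*sqrt(224) = 12*sqrt(14); 3*sqrt(56) = 6*sqrt(14); 5*sqrt(126) = 15*sqrt(14)
Combine: (-12 + 6 + 12 + 6 + 15)·sqrt(14) = 27*sqrt(14)

27*sqrt(14)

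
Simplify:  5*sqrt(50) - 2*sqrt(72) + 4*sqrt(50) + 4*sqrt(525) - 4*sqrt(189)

5*sqrt(50) = 25*sqrt(2); 2*sqrt(72) = 12*sqrt(2); 4*sqrt(50) = 20*sqrt(2); 4*sqrt(525) = 20*sqrt(21); 4*sqrt(189) = 12*sqrt(21)

8*sqrt(21) + 33*sqrt(2)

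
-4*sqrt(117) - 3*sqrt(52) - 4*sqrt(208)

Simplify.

-34*sqrt(13)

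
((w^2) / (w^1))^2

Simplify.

Inside the bracket: w^1
Raise to the power 2: w^2

w^2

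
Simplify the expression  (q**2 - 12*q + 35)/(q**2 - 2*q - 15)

(q - 7)/(q + 3)

Factor: q**2 - 12*q + 35 = (q - 5)*(q - 7);  q**2 - 2*q - 15 = (q - 5)*(q + 3)
Cancel the common factor (q - 5).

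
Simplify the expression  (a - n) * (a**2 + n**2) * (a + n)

a**4 - n**4

Telescope via difference of squares: (a+n)(a-n) = a**2 - n**2, then repeat with the next factor.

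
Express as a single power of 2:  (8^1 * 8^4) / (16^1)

8^1 = 2^3; 8^4 = 2^12; 16^1 = 2^4
Combine exponents: 2^11

2^11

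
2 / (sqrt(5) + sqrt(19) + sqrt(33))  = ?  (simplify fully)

(-4*sqrt(3135) - 18*sqrt(33) + 38*sqrt(19) + 94*sqrt(5))/299

Group as (sqrt(5) + sqrt(19)) + sqrt(33); multiply by (sqrt(5) + sqrt(19)) - sqrt(33), then rationalise the remaining surd.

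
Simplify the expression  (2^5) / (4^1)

2^3

2^5 = 2^5; 4^1 = 2^2
Combine exponents: 2^3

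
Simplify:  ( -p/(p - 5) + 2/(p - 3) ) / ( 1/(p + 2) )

Numerator: -p/(p - 5) + 2/(p - 3) = (-p² + 5*p - 10)/(p² - 8*p + 15)
Denominator: 1/(p + 2) = 1/(p + 2)
Divide: ((-p² + 5*p - 10)/(p² - 8*p + 15)) · (p + 2) = (-p³ + 3*p² - 20)/(p² - 8*p + 15)

(-p³ + 3*p² - 20)/(p² - 8*p + 15)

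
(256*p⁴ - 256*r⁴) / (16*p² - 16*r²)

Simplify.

256*p⁴ - 256*r⁴ factors as 256*(p - r)*(p + r)*(p² + r²).

16*p² + 16*r²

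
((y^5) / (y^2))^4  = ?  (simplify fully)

y^12

Inside the bracket: y^3
Raise to the power 4: y^12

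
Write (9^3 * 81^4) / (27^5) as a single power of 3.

3^7

9^3 = 3^6; 81^4 = 3^16; 27^5 = 3^15
Combine exponents: 3^7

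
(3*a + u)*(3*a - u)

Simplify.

9*a**2 - u**2

Difference of squares with P = 3*a, Q = u.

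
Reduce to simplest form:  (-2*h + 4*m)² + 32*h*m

After expansion: 4*h² + 16*h*m + 16*m² — a perfect-square trinomial.

4*(h + 2*m)²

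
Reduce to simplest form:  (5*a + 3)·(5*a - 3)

(5*a)^2 - (3)^2 = 25*a² - 9.

25*a² - 9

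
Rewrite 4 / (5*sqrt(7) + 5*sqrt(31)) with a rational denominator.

Multiply numerator and denominator by -5*sqrt(31) + 5*sqrt(7).
Denominator becomes -600; numerator becomes -20*sqrt(31) + 20*sqrt(7).

(-sqrt(7) + sqrt(31))/30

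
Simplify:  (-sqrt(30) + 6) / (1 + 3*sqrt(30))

Multiply numerator and denominator by -3*sqrt(30) + 1.
Denominator becomes -269; numerator becomes -19*sqrt(30) + 96.

(-96 + 19*sqrt(30))/269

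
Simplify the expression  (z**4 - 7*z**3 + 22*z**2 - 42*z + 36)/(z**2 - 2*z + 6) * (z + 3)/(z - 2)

z**2 - 9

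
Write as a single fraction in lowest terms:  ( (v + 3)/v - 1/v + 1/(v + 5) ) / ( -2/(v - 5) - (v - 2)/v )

Numerator: (v + 3)/v - 1/v + 1/(v + 5) = (v² + 8*v + 10)/(v² + 5*v)
Denominator: -2/(v - 5) - (v - 2)/v = (-v² + 5*v - 10)/(v² - 5*v)
Divide: ((v² + 8*v + 10)/(v² + 5*v)) · ((v² - 5*v)/(-v² + 5*v - 10)) = (-v³ - 3*v² + 30*v + 50)/(v³ - 15*v + 50)

(-v³ - 3*v² + 30*v + 50)/(v³ - 15*v + 50)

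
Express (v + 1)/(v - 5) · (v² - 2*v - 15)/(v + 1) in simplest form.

Factor: v² - 2*v - 15 = (v + 3)·(v - 5)
Cancel the common factors (v - 5), (v + 1).

v + 3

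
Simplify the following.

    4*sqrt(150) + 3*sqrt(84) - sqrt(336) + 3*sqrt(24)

4*sqrt(150) = 20*sqrt(6); 3*sqrt(84) = 6*sqrt(21); sqrt(336) = 4*sqrt(21); 3*sqrt(24) = 6*sqrt(6)

2*sqrt(21) + 26*sqrt(6)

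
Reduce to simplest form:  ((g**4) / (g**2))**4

Inside the bracket: g**2
Raise to the power 4: g**8

g**8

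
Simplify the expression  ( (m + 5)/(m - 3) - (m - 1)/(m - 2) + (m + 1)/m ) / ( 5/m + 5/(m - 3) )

Numerator: (m + 5)/(m - 3) - (m - 1)/(m - 2) + (m + 1)/m = (m^3 + 3*m^2 - 12*m + 6)/(m^3 - 5*m^2 + 6*m)
Denominator: 5/m + 5/(m - 3) = (10*m - 15)/(m^2 - 3*m)
Divide: ((m^3 + 3*m^2 - 12*m + 6)/(m^3 - 5*m^2 + 6*m)) · ((m^2 - 3*m)/(10*m - 15)) = (m^3 + 3*m^2 - 12*m + 6)/(10*m^2 - 35*m + 30)

(m^3 + 3*m^2 - 12*m + 6)/(10*m^2 - 35*m + 30)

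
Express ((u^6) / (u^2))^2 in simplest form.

u^8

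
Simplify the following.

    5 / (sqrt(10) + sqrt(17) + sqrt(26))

(-20*sqrt(1105) + 5*sqrt(26) + 95*sqrt(17) + 165*sqrt(10))/679

Group as (sqrt(10) + sqrt(26)) + sqrt(17); multiply by (sqrt(10) + sqrt(26)) - sqrt(17), then rationalise the remaining surd.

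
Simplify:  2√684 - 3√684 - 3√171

2√684 = 12*√19; 3√684 = 18*√19; 3√171 = 9*√19
Combine: (12 - 18 - 9)·√19 = -15*√19

-15*√19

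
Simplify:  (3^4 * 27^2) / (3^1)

3^9

3^4 = 3^4; 27^2 = 3^6; 3^1 = 3^1
Combine exponents: 3^9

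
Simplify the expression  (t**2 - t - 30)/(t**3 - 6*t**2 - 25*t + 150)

Factor: t**2 - t - 30 = (t + 5)*(t - 6);  t**3 - 6*t**2 - 25*t + 150 = (t + 5)*(t - 5)*(t - 6)
Cancel the common factors (t - 6), (t + 5).

1/(t - 5)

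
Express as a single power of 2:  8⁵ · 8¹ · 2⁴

2^22

8⁵ = 2^15; 8¹ = 2^3; 2⁴ = 2^4
Combine exponents: 2^22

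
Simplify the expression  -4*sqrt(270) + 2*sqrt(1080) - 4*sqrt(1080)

4*sqrt(270) = 12*sqrt(30); 2*sqrt(1080) = 12*sqrt(30); 4*sqrt(1080) = 24*sqrt(30)
Combine: (-12 + 12 - 24)·sqrt(30) = -24*sqrt(30)

-24*sqrt(30)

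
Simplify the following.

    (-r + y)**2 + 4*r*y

After expansion: r**2 + 2*r*y + y**2 — a perfect-square trinomial.

(r + y)**2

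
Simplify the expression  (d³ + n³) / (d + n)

Apply the sum-of-cubes factorisation and cancel (d + n).

d² - d*n + n²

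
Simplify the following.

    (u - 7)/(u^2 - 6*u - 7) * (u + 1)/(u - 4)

Factor: u^2 - 6*u - 7 = (u - 7)*(u + 1)
Cancel the common factors (u + 1), (u - 7).

1/(u - 4)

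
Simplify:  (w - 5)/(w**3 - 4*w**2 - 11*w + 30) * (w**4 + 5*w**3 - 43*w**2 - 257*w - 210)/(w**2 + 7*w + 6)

(w**2 - 2*w - 35)/(w**2 + w - 6)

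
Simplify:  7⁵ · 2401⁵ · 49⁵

7^35

7⁵ = 7^5; 2401⁵ = 7^20; 49⁵ = 7^10
Combine exponents: 7^35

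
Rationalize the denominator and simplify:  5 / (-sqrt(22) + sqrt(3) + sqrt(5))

(-35*sqrt(22) - 50*sqrt(5) - 60*sqrt(3) - 5*sqrt(330))/68

Group as (sqrt(3) + sqrt(5)) - sqrt(22); multiply by (sqrt(3) + sqrt(5)) + sqrt(22), then rationalise the remaining surd.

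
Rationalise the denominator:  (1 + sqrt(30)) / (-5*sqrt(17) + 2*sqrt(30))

(-5*sqrt(510) - 60 - 5*sqrt(17) - 2*sqrt(30))/305

Multiply numerator and denominator by 2*sqrt(30) + 5*sqrt(17).
Denominator becomes -305; numerator becomes 2*sqrt(30) + 5*sqrt(17) + 60 + 5*sqrt(510).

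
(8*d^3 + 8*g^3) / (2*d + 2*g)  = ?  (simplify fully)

4*d^2 - 4*d*g + 4*g^2

(2*d)^3 + (2*g)^3 = (2*d + 2*g)(4*d^2 - 4*d*g + 4*g^2).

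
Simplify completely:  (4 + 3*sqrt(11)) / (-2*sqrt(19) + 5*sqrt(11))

(8*sqrt(19) + 20*sqrt(11) + 6*sqrt(209) + 165)/199

Multiply numerator and denominator by 2*sqrt(19) + 5*sqrt(11).
Denominator becomes 199; numerator becomes 8*sqrt(19) + 20*sqrt(11) + 6*sqrt(209) + 165.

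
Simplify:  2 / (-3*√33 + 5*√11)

Multiply numerator and denominator by 5*√11 + 3*√33.
Denominator becomes -22; numerator becomes 10*√11 + 6*√33.

(-3*√33 - 5*√11)/11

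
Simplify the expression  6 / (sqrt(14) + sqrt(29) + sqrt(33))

(-sqrt(13398) + 5*sqrt(33) + 9*sqrt(29) + 24*sqrt(14))/127

Group as (sqrt(29) + sqrt(33)) + sqrt(14); multiply by (sqrt(29) + sqrt(33)) - sqrt(14), then rationalise the remaining surd.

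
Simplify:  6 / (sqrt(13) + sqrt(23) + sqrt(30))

Group as (sqrt(13) + sqrt(23)) + sqrt(30); multiply by (sqrt(13) + sqrt(23)) - sqrt(30), then rationalise the remaining surd.

(-3*sqrt(8970) + 9*sqrt(30) + 30*sqrt(23) + 60*sqrt(13))/290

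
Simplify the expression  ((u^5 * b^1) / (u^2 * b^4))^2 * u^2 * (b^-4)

Inside the bracket: u^3 * (b^-3)
Raise to the power 2: u^6 * (b^-6)
Multiply by u^2 * (b^-4): add exponents.

u^8/b^10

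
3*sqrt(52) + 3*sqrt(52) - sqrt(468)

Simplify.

6*sqrt(13)

3*sqrt(52) = 6*sqrt(13); 3*sqrt(52) = 6*sqrt(13); sqrt(468) = 6*sqrt(13)
Combine: (6 + 6 - 6)·sqrt(13) = 6*sqrt(13)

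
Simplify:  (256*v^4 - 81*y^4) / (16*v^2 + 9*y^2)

256*v^4 - 81*y^4 factors as -(-4*v + 3*y)*(4*v + 3*y)*(16*v^2 + 9*y^2).

16*v^2 - 9*y^2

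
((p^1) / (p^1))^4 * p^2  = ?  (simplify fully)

p^2

Inside the bracket: 1
Raise to the power 4: 1
Multiply by p^2: add exponents.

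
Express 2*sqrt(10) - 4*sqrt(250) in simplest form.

2*sqrt(10) = 2*sqrt(10); 4*sqrt(250) = 20*sqrt(10)
Combine: (2 - 20)·sqrt(10) = -18*sqrt(10)

-18*sqrt(10)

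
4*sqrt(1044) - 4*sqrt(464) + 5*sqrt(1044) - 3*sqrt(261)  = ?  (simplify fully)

29*sqrt(29)

4*sqrt(1044) = 24*sqrt(29); 4*sqrt(464) = 16*sqrt(29); 5*sqrt(1044) = 30*sqrt(29); 3*sqrt(261) = 9*sqrt(29)
Combine: (24 - 16 + 30 - 9)·sqrt(29) = 29*sqrt(29)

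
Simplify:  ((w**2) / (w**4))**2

w**(-4)

Inside the bracket: (w**-2)
Raise to the power 2: (w**-4)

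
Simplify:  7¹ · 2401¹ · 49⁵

7^15

7¹ = 7^1; 2401¹ = 7^4; 49⁵ = 7^10
Combine exponents: 7^15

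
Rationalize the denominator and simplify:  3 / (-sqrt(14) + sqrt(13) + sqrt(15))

Group as (sqrt(13) + sqrt(15)) - sqrt(14); multiply by (sqrt(13) + sqrt(15)) + sqrt(14), then rationalise the remaining surd.

(-21*sqrt(14) + 18*sqrt(15) + 24*sqrt(13) + 3*sqrt(2730))/292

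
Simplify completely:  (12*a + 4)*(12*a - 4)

144*a^2 - 16

(12*a)^2 - (4)^2 = 144*a^2 - 16.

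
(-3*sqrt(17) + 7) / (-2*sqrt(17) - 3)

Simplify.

(-23*sqrt(17) + 123)/59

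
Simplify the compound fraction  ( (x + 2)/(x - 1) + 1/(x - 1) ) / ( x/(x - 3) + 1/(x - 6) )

(x^3 - 6*x^2 - 9*x + 54)/(x^3 - 6*x^2 + 2*x + 3)

Numerator: (x + 2)/(x - 1) + 1/(x - 1) = (x + 3)/(x - 1)
Denominator: x/(x - 3) + 1/(x - 6) = (x^2 - 5*x - 3)/(x^2 - 9*x + 18)
Divide: ((x + 3)/(x - 1)) · ((x^2 - 9*x + 18)/(x^2 - 5*x - 3)) = (x^3 - 6*x^2 - 9*x + 54)/(x^3 - 6*x^2 + 2*x + 3)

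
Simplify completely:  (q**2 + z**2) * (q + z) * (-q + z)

(z+q)(z-q) = -q**2 + z**2; continue pairing.

-q**4 + z**4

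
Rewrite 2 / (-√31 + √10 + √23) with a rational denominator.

Group as (√10 + √23) - √31; multiply by (√10 + √23) + √31, then rationalise the remaining surd.

(-√31 + 9*√23 + 22*√10 + √7130)/229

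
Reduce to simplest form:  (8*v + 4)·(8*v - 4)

64*v² - 16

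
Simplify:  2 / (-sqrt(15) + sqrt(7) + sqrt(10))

Group as (sqrt(7) + sqrt(10)) - sqrt(15); multiply by (sqrt(7) + sqrt(10)) + sqrt(15), then rationalise the remaining surd.

(-sqrt(15) + 6*sqrt(10) + 9*sqrt(7) + 5*sqrt(42))/69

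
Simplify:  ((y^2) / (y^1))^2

Inside the bracket: y^1
Raise to the power 2: y^2

y^2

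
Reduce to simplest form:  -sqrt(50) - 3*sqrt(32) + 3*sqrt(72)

sqrt(2)

sqrt(50) = 5*sqrt(2); 3*sqrt(32) = 12*sqrt(2); 3*sqrt(72) = 18*sqrt(2)
Combine: (-5 - 12 + 18)·sqrt(2) = sqrt(2)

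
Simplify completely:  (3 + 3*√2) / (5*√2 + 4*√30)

(-30 - 15*√2 + 12*√30 + 24*√15)/430

Multiply numerator and denominator by -4*√30 + 5*√2.
Denominator becomes -430; numerator becomes -24*√15 - 12*√30 + 15*√2 + 30.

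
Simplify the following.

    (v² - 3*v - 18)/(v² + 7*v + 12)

(v - 6)/(v + 4)

Factor: v² - 3*v - 18 = (v + 3)·(v - 6);  v² + 7*v + 12 = (v + 3)·(v + 4)
Cancel the common factor (v + 3).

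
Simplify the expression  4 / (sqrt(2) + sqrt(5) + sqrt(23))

(-10*sqrt(5) - 13*sqrt(2) + sqrt(230) + 8*sqrt(23))/27

Group as (sqrt(5) + sqrt(23)) + sqrt(2); multiply by (sqrt(5) + sqrt(23)) - sqrt(2), then rationalise the remaining surd.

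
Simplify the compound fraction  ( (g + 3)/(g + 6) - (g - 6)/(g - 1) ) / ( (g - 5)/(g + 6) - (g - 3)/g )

(-2*g^2 - 33*g)/(8*g^2 - 26*g + 18)

Numerator: (g + 3)/(g + 6) - (g - 6)/(g - 1) = (2*g + 33)/(g^2 + 5*g - 6)
Denominator: (g - 5)/(g + 6) - (g - 3)/g = (-8*g + 18)/(g^2 + 6*g)
Divide: ((2*g + 33)/(g^2 + 5*g - 6)) · ((g^2 + 6*g)/(-8*g + 18)) = (-2*g^2 - 33*g)/(8*g^2 - 26*g + 18)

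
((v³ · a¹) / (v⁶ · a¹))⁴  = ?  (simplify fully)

v^(-12)

Inside the bracket: (v^-3)
Raise to the power 4: (v^-12)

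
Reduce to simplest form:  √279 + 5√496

23*√31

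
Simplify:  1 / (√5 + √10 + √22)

Group as (√5 + √22) + √10; multiply by (√5 + √22) - √10, then rationalise the remaining surd.

(-20*√11 - 7*√22 + 17*√10 + 27*√5)/151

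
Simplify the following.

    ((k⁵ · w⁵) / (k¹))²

k⁸*w^10

Inside the bracket: k⁴ · w⁵
Raise to the power 2: k⁸ · w^10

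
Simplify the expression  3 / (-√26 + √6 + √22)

Group as (√6 + √22) - √26; multiply by (√6 + √22) + √26, then rationalise the remaining surd.

(-3*√26 + 15*√22 + 63*√6 + 6*√858)/262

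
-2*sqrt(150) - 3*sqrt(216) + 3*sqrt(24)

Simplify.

2*sqrt(150) = 10*sqrt(6); 3*sqrt(216) = 18*sqrt(6); 3*sqrt(24) = 6*sqrt(6)
Combine: (-10 - 18 + 6)·sqrt(6) = -22*sqrt(6)

-22*sqrt(6)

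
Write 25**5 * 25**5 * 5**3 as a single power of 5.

5**23

25**5 = 5**10; 25**5 = 5**10; 5**3 = 5**3
Combine exponents: 5**23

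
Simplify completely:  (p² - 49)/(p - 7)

p + 7

Factor: p² - 49 = (p - 7)·(p + 7)
Cancel the common factor (p - 7).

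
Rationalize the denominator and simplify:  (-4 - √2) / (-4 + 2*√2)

(3*√2 + 5)/2

Multiply numerator and denominator by -4 - 2*√2.
Denominator becomes 8; numerator becomes 12*√2 + 20.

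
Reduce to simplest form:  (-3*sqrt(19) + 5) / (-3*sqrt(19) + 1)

(-6*sqrt(19) + 83)/85

Multiply numerator and denominator by 1 + 3*sqrt(19).
Denominator becomes -170; numerator becomes -166 + 12*sqrt(19).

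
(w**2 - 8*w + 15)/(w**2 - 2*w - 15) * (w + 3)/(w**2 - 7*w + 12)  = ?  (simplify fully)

Factor: w**2 - 8*w + 15 = (w - 5)*(w - 3);  w**2 - 2*w - 15 = (w - 5)*(w + 3);  w**2 - 7*w + 12 = (w - 4)*(w - 3)
Cancel the common factors (w - 5), (w - 3), (w + 3).

1/(w - 4)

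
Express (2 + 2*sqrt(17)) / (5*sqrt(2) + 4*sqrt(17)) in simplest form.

(-5*sqrt(34) - 5*sqrt(2) + 4*sqrt(17) + 68)/111

Multiply numerator and denominator by -5*sqrt(2) + 4*sqrt(17).
Denominator becomes 222; numerator becomes -10*sqrt(34) - 10*sqrt(2) + 8*sqrt(17) + 136.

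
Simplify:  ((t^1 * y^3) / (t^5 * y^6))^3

Inside the bracket: (t^-4) * (y^-3)
Raise to the power 3: (t^-12) * (y^-9)

1/(t^12*y^9)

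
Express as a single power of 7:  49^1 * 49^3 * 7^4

7^12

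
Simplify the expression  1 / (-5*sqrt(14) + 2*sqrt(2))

(-5*sqrt(14) - 2*sqrt(2))/342

Multiply numerator and denominator by 2*sqrt(2) + 5*sqrt(14).
Denominator becomes -342; numerator becomes 2*sqrt(2) + 5*sqrt(14).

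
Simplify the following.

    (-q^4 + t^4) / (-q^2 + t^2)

Difference of fourth powers: factor out (-q^2 + t^2).

q^2 + t^2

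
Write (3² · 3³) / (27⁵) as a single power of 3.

3² = 3^2; 3³ = 3^3; 27⁵ = 3^15
Combine exponents: 3^(-10)

3^(-10)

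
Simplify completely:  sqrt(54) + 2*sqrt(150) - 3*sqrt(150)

-2*sqrt(6)

sqrt(54) = 3*sqrt(6); 2*sqrt(150) = 10*sqrt(6); 3*sqrt(150) = 15*sqrt(6)
Combine: (3 + 10 - 15)·sqrt(6) = -2*sqrt(6)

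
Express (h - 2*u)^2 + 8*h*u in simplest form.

(h + 2*u)^2

Expanding gives h^2 + 4*h*u + 4*u^2, a perfect square.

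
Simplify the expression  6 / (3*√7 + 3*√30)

(-2*√7 + 2*√30)/23

Multiply numerator and denominator by -3*√7 + 3*√30.
Denominator becomes 207; numerator becomes -18*√7 + 18*√30.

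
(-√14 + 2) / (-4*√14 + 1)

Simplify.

Multiply numerator and denominator by 1 + 4*√14.
Denominator becomes -223; numerator becomes -54 + 7*√14.

(-7*√14 + 54)/223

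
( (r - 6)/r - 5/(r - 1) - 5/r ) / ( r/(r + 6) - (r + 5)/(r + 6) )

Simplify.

Numerator: (r - 6)/r - 5/(r - 1) - 5/r = (r^2 - 17*r + 11)/(r^2 - r)
Denominator: r/(r + 6) - (r + 5)/(r + 6) = -5/(r + 6)
Divide: ((r^2 - 17*r + 11)/(r^2 - r)) · (-r/5 - 6/5) = (-r^3 + 11*r^2 + 91*r - 66)/(5*r^2 - 5*r)

(-r^3 + 11*r^2 + 91*r - 66)/(5*r^2 - 5*r)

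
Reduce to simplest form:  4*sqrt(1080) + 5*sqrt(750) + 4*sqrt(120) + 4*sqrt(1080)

81*sqrt(30)

4*sqrt(1080) = 24*sqrt(30); 5*sqrt(750) = 25*sqrt(30); 4*sqrt(120) = 8*sqrt(30); 4*sqrt(1080) = 24*sqrt(30)
Combine: (24 + 25 + 8 + 24)·sqrt(30) = 81*sqrt(30)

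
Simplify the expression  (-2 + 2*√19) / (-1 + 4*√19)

(-2*√19 + 50)/101

Multiply numerator and denominator by -4*√19 - 1.
Denominator becomes -303; numerator becomes -150 + 6*√19.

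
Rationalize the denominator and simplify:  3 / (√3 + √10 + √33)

(-39*√10 - 60*√3 + 9*√110 + 30*√33)/140

Group as (√3 + √10) + √33; multiply by (√3 + √10) - √33, then rationalise the remaining surd.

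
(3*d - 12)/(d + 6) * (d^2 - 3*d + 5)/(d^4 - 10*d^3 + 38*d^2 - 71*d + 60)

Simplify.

3/(d^2 + 3*d - 18)

Factor: 3*d - 12 = 3*(d - 4);  d^4 - 10*d^3 + 38*d^2 - 71*d + 60 = (d^2 - 3*d + 5)*(d - 4)*(d - 3)
Cancel the common factors (d^2 - 3*d + 5), (d - 4).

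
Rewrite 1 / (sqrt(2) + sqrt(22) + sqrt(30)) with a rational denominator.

(-2*sqrt(330) - 3*sqrt(30) + 5*sqrt(22) + 25*sqrt(2))/70

Group as (sqrt(2) + sqrt(22)) + sqrt(30); multiply by (sqrt(2) + sqrt(22)) - sqrt(30), then rationalise the remaining surd.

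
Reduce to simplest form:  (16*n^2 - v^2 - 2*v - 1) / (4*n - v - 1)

4*n + v + 1

Factor (4*n)^2 - (v + 1)^2 and cancel (4*n - v - 1).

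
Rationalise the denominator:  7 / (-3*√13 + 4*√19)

Multiply numerator and denominator by 3*√13 + 4*√19.
Denominator becomes 187; numerator becomes 21*√13 + 28*√19.

(21*√13 + 28*√19)/187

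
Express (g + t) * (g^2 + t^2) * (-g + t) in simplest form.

-g^4 + t^4

Pair the conjugate factors: (t+g)(t-g) = -g^2 + t^2, then repeat with the next factor.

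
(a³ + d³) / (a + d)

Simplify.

a² - a*d + d²

d^3 + a^3 = (a + d)(a² - a*d + d²).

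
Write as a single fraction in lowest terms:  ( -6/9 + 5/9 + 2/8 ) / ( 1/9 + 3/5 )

25/128

Numerator: -6/9 + 5/9 + 2/8 = 5/36
Denominator: 1/9 + 3/5 = 32/45
Divide: (5/36) · (45/32) = 25/128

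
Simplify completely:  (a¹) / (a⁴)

a^(-3)

Quotient: (a^-3)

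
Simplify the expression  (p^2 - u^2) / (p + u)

p - u

p^2 - u^2 factors as (p - u)*(p + u).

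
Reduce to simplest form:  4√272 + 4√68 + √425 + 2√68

33*√17

4√272 = 16*√17; 4√68 = 8*√17; √425 = 5*√17; 2√68 = 4*√17
Combine: (16 + 8 + 5 + 4)·√17 = 33*√17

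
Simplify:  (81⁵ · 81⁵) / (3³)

3^37

81⁵ = 3^20; 81⁵ = 3^20; 3³ = 3^3
Combine exponents: 3^37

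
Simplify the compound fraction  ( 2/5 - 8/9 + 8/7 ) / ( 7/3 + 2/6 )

103/420

Numerator: 2/5 - 8/9 + 8/7 = 206/315
Denominator: 7/3 + 2/6 = 8/3
Divide: (206/315) · (3/8) = 103/420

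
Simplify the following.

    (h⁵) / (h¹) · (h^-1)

h³

Quotient: h⁴
Multiply by (h^-1): add exponents.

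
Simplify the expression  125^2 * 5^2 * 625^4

125^2 = 5^6; 5^2 = 5^2; 625^4 = 5^16
Combine exponents: 5^24

5^24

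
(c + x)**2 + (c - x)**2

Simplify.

2*c**2 + 2*x**2

Binomially expand both and collect terms in c, x.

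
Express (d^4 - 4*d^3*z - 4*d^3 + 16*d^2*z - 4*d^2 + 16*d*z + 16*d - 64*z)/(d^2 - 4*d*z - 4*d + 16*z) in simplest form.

Factor: d^4 - 4*d^3*z - 4*d^3 + 16*d^2*z - 4*d^2 + 16*d*z + 16*d - 64*z = (d - 2)*(d - 4)*(d + 2)*(d - 4*z);  d^2 - 4*d*z - 4*d + 16*z = (d - 4*z)*(d - 4)
Cancel the common factors (d - 4*z), (d - 4).

d^2 - 4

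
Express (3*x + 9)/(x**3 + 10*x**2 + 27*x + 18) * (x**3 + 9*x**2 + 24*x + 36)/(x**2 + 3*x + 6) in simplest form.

3/(x + 1)

Factor: 3*x + 9 = 3*(x + 3);  x**3 + 10*x**2 + 27*x + 18 = (x + 6)*(x + 3)*(x + 1);  x**3 + 9*x**2 + 24*x + 36 = (x**2 + 3*x + 6)*(x + 6)
Cancel the common factors (x**2 + 3*x + 6), (x + 3), (x + 6).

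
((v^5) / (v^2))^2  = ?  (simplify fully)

v^6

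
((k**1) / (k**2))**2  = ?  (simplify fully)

Inside the bracket: (k**-1)
Raise to the power 2: (k**-2)

k**(-2)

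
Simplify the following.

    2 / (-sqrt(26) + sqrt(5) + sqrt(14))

(14*sqrt(26) + 34*sqrt(14) + 70*sqrt(5) + 8*sqrt(455))/231

Group as (sqrt(5) + sqrt(14)) - sqrt(26); multiply by (sqrt(5) + sqrt(14)) + sqrt(26), then rationalise the remaining surd.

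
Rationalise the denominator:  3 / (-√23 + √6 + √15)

(3*√23 + 21*√15 + 48*√6 + 9*√230)/178

Group as (√6 + √15) - √23; multiply by (√6 + √15) + √23, then rationalise the remaining surd.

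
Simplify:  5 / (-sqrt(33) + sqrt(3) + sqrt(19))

Group as (sqrt(3) + sqrt(19)) - sqrt(33); multiply by (sqrt(3) + sqrt(19)) + sqrt(33), then rationalise the remaining surd.

(55*sqrt(33) + 85*sqrt(19) + 245*sqrt(3) + 30*sqrt(209))/107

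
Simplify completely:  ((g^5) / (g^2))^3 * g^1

g^10

Inside the bracket: g^3
Raise to the power 3: g^9
Multiply by g^1: add exponents.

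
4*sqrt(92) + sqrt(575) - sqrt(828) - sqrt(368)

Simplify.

3*sqrt(23)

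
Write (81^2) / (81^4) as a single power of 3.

3^(-8)

81^2 = 3^8; 81^4 = 3^16
Combine exponents: 3^(-8)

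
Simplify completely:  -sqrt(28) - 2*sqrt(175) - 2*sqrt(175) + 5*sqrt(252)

8*sqrt(7)

sqrt(28) = 2*sqrt(7); 2*sqrt(175) = 10*sqrt(7); 2*sqrt(175) = 10*sqrt(7); 5*sqrt(252) = 30*sqrt(7)
Combine: (-2 - 10 - 10 + 30)·sqrt(7) = 8*sqrt(7)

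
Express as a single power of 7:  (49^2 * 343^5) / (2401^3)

49^2 = 7^4; 343^5 = 7^15; 2401^3 = 7^12
Combine exponents: 7^7

7^7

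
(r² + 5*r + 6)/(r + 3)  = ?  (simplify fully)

Factor: r² + 5*r + 6 = (r + 3)·(r + 2)
Cancel the common factor (r + 3).

r + 2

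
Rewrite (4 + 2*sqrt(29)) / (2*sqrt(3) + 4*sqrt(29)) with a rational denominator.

(-sqrt(87) - 2*sqrt(3) + 4*sqrt(29) + 58)/113

Multiply numerator and denominator by -2*sqrt(3) + 4*sqrt(29).
Denominator becomes 452; numerator becomes -4*sqrt(87) - 8*sqrt(3) + 16*sqrt(29) + 232.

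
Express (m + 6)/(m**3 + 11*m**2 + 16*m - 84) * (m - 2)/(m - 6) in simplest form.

Factor: m**3 + 11*m**2 + 16*m - 84 = (m - 2)*(m + 6)*(m + 7)
Cancel the common factors (m - 2), (m + 6).

1/(m**2 + m - 42)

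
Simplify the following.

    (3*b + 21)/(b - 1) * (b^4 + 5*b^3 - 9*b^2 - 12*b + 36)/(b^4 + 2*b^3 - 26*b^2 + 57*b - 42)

Factor: 3*b + 21 = 3*(b + 7);  b^4 + 5*b^3 - 9*b^2 - 12*b + 36 = (b + 6)*(b^2 - 3*b + 3)*(b + 2);  b^4 + 2*b^3 - 26*b^2 + 57*b - 42 = (b + 7)*(b - 2)*(b^2 - 3*b + 3)
Cancel the common factors (b^2 - 3*b + 3), (b + 7).

(3*b^2 + 24*b + 36)/(b^2 - 3*b + 2)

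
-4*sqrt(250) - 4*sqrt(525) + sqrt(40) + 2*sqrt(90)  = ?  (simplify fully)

-20*sqrt(21) - 12*sqrt(10)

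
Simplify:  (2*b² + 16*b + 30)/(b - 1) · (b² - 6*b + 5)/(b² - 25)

Factor: 2*b² + 16*b + 30 = 2·(b + 3)·(b + 5);  b² - 6*b + 5 = (b - 5)·(b - 1);  b² - 25 = (b + 5)·(b - 5)
Cancel the common factors (b - 5), (b + 5), (b - 1).

2*b + 6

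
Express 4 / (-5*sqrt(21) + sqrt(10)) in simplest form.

(-20*sqrt(21) - 4*sqrt(10))/515

Multiply numerator and denominator by sqrt(10) + 5*sqrt(21).
Denominator becomes -515; numerator becomes 4*sqrt(10) + 20*sqrt(21).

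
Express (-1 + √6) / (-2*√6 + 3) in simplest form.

(-9 - √6)/15

Multiply numerator and denominator by 3 + 2*√6.
Denominator becomes -15; numerator becomes √6 + 9.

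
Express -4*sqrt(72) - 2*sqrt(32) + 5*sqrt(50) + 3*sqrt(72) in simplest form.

4*sqrt(72) = 24*sqrt(2); 2*sqrt(32) = 8*sqrt(2); 5*sqrt(50) = 25*sqrt(2); 3*sqrt(72) = 18*sqrt(2)
Combine: (-24 - 8 + 25 + 18)·sqrt(2) = 11*sqrt(2)

11*sqrt(2)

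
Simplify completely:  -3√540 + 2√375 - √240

3√540 = 18*√15; 2√375 = 10*√15; √240 = 4*√15
Combine: (-18 + 10 - 4)·√15 = -12*√15

-12*√15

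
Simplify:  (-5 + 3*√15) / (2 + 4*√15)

Multiply numerator and denominator by -4*√15 + 2.
Denominator becomes -236; numerator becomes -190 + 26*√15.

(-13*√15 + 95)/118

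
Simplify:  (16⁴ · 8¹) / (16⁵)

2^(-1)

16⁴ = 2^16; 8¹ = 2^3; 16⁵ = 2^20
Combine exponents: 2^(-1)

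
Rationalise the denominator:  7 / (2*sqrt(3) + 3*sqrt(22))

Multiply numerator and denominator by -2*sqrt(3) + 3*sqrt(22).
Denominator becomes 186; numerator becomes -14*sqrt(3) + 21*sqrt(22).

(-14*sqrt(3) + 21*sqrt(22))/186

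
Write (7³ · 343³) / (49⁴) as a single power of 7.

7³ = 7^3; 343³ = 7^9; 49⁴ = 7^8
Combine exponents: 7^4

7^4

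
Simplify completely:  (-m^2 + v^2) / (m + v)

-m + v

Difference of squares: factor out (m + v).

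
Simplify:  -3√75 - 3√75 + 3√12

-24*√3

3√75 = 15*√3; 3√75 = 15*√3; 3√12 = 6*√3
Combine: (-15 - 15 + 6)·√3 = -24*√3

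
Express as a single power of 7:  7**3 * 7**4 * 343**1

7**10

7**3 = 7**3; 7**4 = 7**4; 343**1 = 7**3
Combine exponents: 7**10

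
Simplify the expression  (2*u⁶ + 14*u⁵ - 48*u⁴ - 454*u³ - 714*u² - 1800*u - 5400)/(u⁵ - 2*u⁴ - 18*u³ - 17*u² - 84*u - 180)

(2*u² + 22*u + 60)/(u + 2)

Factor: 2*u⁶ + 14*u⁵ - 48*u⁴ - 454*u³ - 714*u² - 1800*u - 5400 = 2·(u + 5)·(u + 3)·(u + 6)·(u² - u + 5)·(u - 6);  u⁵ - 2*u⁴ - 18*u³ - 17*u² - 84*u - 180 = (u - 6)·(u² - u + 5)·(u + 3)·(u + 2)
Cancel the common factors (u² - u + 5), (u + 3), (u - 6).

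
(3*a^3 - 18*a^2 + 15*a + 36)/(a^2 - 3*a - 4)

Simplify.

Factor: 3*a^3 - 18*a^2 + 15*a + 36 = 3*(a + 1)*(a - 4)*(a - 3);  a^2 - 3*a - 4 = (a - 4)*(a + 1)
Cancel the common factors (a - 4), (a + 1).

3*a - 9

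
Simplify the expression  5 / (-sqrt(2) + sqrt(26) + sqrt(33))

(-285*sqrt(2) - 25*sqrt(33) + 45*sqrt(26) + 20*sqrt(429))/183

Group as (sqrt(26) + sqrt(33)) - sqrt(2); multiply by (sqrt(26) + sqrt(33)) + sqrt(2), then rationalise the remaining surd.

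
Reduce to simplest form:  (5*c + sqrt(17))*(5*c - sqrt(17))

25*c**2 - 17

Difference of squares with P = 5*c, Q = sqrt(17).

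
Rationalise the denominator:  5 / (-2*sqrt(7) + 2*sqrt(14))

Multiply numerator and denominator by 2*sqrt(7) + 2*sqrt(14).
Denominator becomes 28; numerator becomes 10*sqrt(7) + 10*sqrt(14).

(5*sqrt(7) + 5*sqrt(14))/14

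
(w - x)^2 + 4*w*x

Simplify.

(w + x)^2

Expand the square and combine the 4*w*x term.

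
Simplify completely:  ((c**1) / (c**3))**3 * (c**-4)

c**(-10)

Inside the bracket: (c**-2)
Raise to the power 3: (c**-6)
Multiply by (c**-4): add exponents.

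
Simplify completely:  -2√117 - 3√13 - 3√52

-15*√13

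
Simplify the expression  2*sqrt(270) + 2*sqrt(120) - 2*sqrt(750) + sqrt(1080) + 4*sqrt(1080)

2*sqrt(270) = 6*sqrt(30); 2*sqrt(120) = 4*sqrt(30); 2*sqrt(750) = 10*sqrt(30); sqrt(1080) = 6*sqrt(30); 4*sqrt(1080) = 24*sqrt(30)
Combine: (6 + 4 - 10 + 6 + 24)·sqrt(30) = 30*sqrt(30)

30*sqrt(30)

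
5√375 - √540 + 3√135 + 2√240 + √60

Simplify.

5√375 = 25*√15; √540 = 6*√15; 3√135 = 9*√15; 2√240 = 8*√15; √60 = 2*√15
Combine: (25 - 6 + 9 + 8 + 2)·√15 = 38*√15

38*√15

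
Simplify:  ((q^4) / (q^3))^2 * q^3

Inside the bracket: q^1
Raise to the power 2: q^2
Multiply by q^3: add exponents.

q^5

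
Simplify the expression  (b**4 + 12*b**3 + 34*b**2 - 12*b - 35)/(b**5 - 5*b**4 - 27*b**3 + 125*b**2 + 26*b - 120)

Factor: b**4 + 12*b**3 + 34*b**2 - 12*b - 35 = (b + 7)*(b - 1)*(b + 5)*(b + 1);  b**5 - 5*b**4 - 27*b**3 + 125*b**2 + 26*b - 120 = (b - 1)*(b + 1)*(b + 5)*(b - 6)*(b - 4)
Cancel the common factors (b + 5), (b - 1), (b + 1).

(b + 7)/(b**2 - 10*b + 24)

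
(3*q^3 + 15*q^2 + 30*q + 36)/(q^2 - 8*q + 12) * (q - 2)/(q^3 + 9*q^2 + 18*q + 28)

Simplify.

(3*q + 9)/(q^2 + q - 42)

Factor: 3*q^3 + 15*q^2 + 30*q + 36 = 3*(q + 3)*(q^2 + 2*q + 4);  q^2 - 8*q + 12 = (q - 2)*(q - 6);  q^3 + 9*q^2 + 18*q + 28 = (q + 7)*(q^2 + 2*q + 4)
Cancel the common factors (q^2 + 2*q + 4), (q - 2).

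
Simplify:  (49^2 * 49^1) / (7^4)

49^2 = 7^4; 49^1 = 7^2; 7^4 = 7^4
Combine exponents: 7^2

7^2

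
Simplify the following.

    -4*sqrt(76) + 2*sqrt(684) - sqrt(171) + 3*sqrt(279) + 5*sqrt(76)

11*sqrt(19) + 9*sqrt(31)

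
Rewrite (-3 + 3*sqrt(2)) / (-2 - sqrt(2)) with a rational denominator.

Multiply numerator and denominator by -2 + sqrt(2).
Denominator becomes 2; numerator becomes -9*sqrt(2) + 12.

(-9*sqrt(2) + 12)/2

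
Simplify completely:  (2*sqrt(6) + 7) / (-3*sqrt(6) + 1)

(-23*sqrt(6) - 43)/53

Multiply numerator and denominator by 1 + 3*sqrt(6).
Denominator becomes -53; numerator becomes 43 + 23*sqrt(6).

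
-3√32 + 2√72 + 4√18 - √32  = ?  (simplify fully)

3√32 = 12*√2; 2√72 = 12*√2; 4√18 = 12*√2; √32 = 4*√2
Combine: (-12 + 12 + 12 - 4)·√2 = 8*√2

8*√2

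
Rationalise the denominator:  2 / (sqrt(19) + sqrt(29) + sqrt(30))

(-sqrt(16530) + 9*sqrt(30) + 10*sqrt(29) + 20*sqrt(19))/470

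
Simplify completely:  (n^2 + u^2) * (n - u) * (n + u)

n^4 - u^4

Telescope via difference of squares: (n+u)(n-u) = n^2 - u^2, then repeat with the next factor.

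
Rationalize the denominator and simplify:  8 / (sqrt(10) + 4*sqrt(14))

Multiply numerator and denominator by -sqrt(10) + 4*sqrt(14).
Denominator becomes 214; numerator becomes -8*sqrt(10) + 32*sqrt(14).

(-4*sqrt(10) + 16*sqrt(14))/107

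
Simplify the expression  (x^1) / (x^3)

Quotient: (x^-2)

x^(-2)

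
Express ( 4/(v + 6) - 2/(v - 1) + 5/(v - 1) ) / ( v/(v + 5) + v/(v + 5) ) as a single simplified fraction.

Numerator: 4/(v + 6) - 2/(v - 1) + 5/(v - 1) = (7*v + 14)/(v² + 5*v - 6)
Denominator: v/(v + 5) + v/(v + 5) = 2*v/(v + 5)
Divide: ((7*v + 14)/(v² + 5*v - 6)) · ((v + 5)/(2*v)) = (7*v² + 49*v + 70)/(2*v³ + 10*v² - 12*v)

(7*v² + 49*v + 70)/(2*v³ + 10*v² - 12*v)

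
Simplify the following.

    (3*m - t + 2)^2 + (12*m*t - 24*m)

(3*m + t - 2)^2

Expanding gives 9*m^2 + 6*m*t - 12*m + t^2 - 4*t + 4, a perfect square.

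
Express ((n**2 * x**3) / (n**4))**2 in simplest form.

x**6/n**4

Inside the bracket: (n**-2) * x**3
Raise to the power 2: (n**-4) * x**6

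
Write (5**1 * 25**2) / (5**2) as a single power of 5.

5**3

5**1 = 5**1; 25**2 = 5**4; 5**2 = 5**2
Combine exponents: 5**3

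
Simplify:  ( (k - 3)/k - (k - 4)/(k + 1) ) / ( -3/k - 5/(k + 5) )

Numerator: (k - 3)/k - (k - 4)/(k + 1) = (2*k - 3)/(k² + k)
Denominator: -3/k - 5/(k + 5) = (-8*k - 15)/(k² + 5*k)
Divide: ((2*k - 3)/(k² + k)) · ((k² + 5*k)/(-8*k - 15)) = (-2*k² - 7*k + 15)/(8*k² + 23*k + 15)

(-2*k² - 7*k + 15)/(8*k² + 23*k + 15)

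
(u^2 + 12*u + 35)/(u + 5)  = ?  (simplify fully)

u + 7

Factor: u^2 + 12*u + 35 = (u + 7)*(u + 5)
Cancel the common factor (u + 5).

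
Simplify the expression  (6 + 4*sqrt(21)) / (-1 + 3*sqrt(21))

(11*sqrt(21) + 129)/94

Multiply numerator and denominator by -3*sqrt(21) - 1.
Denominator becomes -188; numerator becomes -258 - 22*sqrt(21).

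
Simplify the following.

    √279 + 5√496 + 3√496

√279 = 3*√31; 5√496 = 20*√31; 3√496 = 12*√31
Combine: (3 + 20 + 12)·√31 = 35*√31

35*√31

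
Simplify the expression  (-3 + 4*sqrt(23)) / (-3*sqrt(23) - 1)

(-279 + 13*sqrt(23))/206

Multiply numerator and denominator by -1 + 3*sqrt(23).
Denominator becomes -206; numerator becomes -13*sqrt(23) + 279.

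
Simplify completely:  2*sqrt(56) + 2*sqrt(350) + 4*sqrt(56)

22*sqrt(14)

2*sqrt(56) = 4*sqrt(14); 2*sqrt(350) = 10*sqrt(14); 4*sqrt(56) = 8*sqrt(14)
Combine: (4 + 10 + 8)·sqrt(14) = 22*sqrt(14)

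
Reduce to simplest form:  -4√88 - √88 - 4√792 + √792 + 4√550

-8*√22

4√88 = 8*√22; √88 = 2*√22; 4√792 = 24*√22; √792 = 6*√22; 4√550 = 20*√22
Combine: (-8 - 2 - 24 + 6 + 20)·√22 = -8*√22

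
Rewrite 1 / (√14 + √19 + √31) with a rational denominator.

Group as (√14 + √31) + √19; multiply by (√14 + √31) - √19, then rationalise the remaining surd.

(-√8246 + √31 + 13*√19 + 18*√14)/530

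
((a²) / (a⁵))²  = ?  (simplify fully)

a^(-6)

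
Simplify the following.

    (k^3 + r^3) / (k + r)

Apply the sum-of-cubes factorisation and cancel (k + r).

k^2 - k*r + r^2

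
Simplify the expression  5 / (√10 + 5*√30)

Multiply numerator and denominator by -5*√30 + √10.
Denominator becomes -740; numerator becomes -25*√30 + 5*√10.

(-√10 + 5*√30)/148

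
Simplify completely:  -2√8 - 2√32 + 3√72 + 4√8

14*√2

2√8 = 4*√2; 2√32 = 8*√2; 3√72 = 18*√2; 4√8 = 8*√2
Combine: (-4 - 8 + 18 + 8)·√2 = 14*√2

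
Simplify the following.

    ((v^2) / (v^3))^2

Inside the bracket: (v^-1)
Raise to the power 2: (v^-2)

v^(-2)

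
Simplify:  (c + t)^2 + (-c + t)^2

Write as f(t,c) + f(t,-c) and expand.

2*c^2 + 2*t^2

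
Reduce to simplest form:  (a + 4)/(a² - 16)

1/(a - 4)

Factor: a² - 16 = (a + 4)·(a - 4)
Cancel the common factor (a + 4).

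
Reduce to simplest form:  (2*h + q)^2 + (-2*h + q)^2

8*h^2 + 2*q^2

Write as f(q,(2*h)) + f(q,-(2*h)) and expand.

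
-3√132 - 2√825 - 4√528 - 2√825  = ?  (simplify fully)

3√132 = 6*√33; 2√825 = 10*√33; 4√528 = 16*√33; 2√825 = 10*√33
Combine: (-6 - 10 - 16 - 10)·√33 = -42*√33

-42*√33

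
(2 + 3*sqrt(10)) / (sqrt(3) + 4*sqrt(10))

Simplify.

(-3*sqrt(30) - 2*sqrt(3) + 8*sqrt(10) + 120)/157

Multiply numerator and denominator by -sqrt(3) + 4*sqrt(10).
Denominator becomes 157; numerator becomes -3*sqrt(30) - 2*sqrt(3) + 8*sqrt(10) + 120.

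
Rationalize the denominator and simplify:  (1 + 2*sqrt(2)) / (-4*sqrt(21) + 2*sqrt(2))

Multiply numerator and denominator by 2*sqrt(2) + 4*sqrt(21).
Denominator becomes -328; numerator becomes 2*sqrt(2) + 8 + 4*sqrt(21) + 8*sqrt(42).

(-4*sqrt(42) - 2*sqrt(21) - 4 - sqrt(2))/164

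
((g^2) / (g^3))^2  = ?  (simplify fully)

g^(-2)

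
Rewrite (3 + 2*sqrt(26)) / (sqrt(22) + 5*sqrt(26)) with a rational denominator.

(-4*sqrt(143) - 3*sqrt(22) + 15*sqrt(26) + 260)/628

Multiply numerator and denominator by -sqrt(22) + 5*sqrt(26).
Denominator becomes 628; numerator becomes -4*sqrt(143) - 3*sqrt(22) + 15*sqrt(26) + 260.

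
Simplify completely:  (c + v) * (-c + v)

-c^2 + v^2

Telescope via difference of squares: (v+c)(v-c) = -c^2 + v^2.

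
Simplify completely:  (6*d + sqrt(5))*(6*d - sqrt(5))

(6*d)^2 - (sqrt(5))^2 = 36*d^2 - 5.

36*d^2 - 5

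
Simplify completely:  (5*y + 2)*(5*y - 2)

25*y^2 - 4

Difference of squares with P = 5*y, Q = 2.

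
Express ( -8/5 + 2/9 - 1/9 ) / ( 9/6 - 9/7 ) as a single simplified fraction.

-938/135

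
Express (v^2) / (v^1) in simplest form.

v

Quotient: v^1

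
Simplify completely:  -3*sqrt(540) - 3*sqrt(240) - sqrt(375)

-35*sqrt(15)

3*sqrt(540) = 18*sqrt(15); 3*sqrt(240) = 12*sqrt(15); sqrt(375) = 5*sqrt(15)
Combine: (-18 - 12 - 5)·sqrt(15) = -35*sqrt(15)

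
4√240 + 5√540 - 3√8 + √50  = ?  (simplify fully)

-√2 + 46*√15

4√240 = 16*√15; 5√540 = 30*√15; 3√8 = 6*√2; √50 = 5*√2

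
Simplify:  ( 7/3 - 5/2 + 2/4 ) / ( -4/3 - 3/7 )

-7/37

Numerator: 7/3 - 5/2 + 2/4 = 1/3
Denominator: -4/3 - 3/7 = -37/21
Divide: (1/3) · (-21/37) = -7/37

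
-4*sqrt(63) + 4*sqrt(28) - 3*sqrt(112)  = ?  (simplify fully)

-16*sqrt(7)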